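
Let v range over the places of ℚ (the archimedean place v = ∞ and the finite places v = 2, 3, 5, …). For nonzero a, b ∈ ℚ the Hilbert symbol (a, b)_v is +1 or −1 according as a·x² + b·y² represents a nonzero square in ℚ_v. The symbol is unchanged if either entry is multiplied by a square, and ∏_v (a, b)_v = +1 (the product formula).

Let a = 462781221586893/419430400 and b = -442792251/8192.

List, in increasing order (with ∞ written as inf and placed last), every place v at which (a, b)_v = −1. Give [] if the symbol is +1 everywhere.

[2, 11, 17, 41]

Mod squares: a ≡ 3813, b ≡ -10933142. Check v ∈ {∞, 2, 3, 5, 11, 17, 23, 31, 41}.
v=11: a=11^2·(≡7), b=11^1·(≡4) mod 11; (7|11)=-1, (4|11)=+1; (−1)^{2·1·5}·(-1)^1·(+1)^2 = -1.
v=2: v_2(a)=-24, v_2(b)=-13; units ≡ 5, 5 (mod 8); ε·ε+αω+βω = 0·0+-24·1+-13·1 ≡ 1  ⇒  (a,b)_2 = -1.
v=41: a=41^1·(≡7), b=41^1·(≡36) mod 41; (7|41)=-1, (36|41)=+1; (−1)^{1·1·20}·(-1)^1·(+1)^1 = -1.
v=23: a=23^2·(≡18), b=23^1·(≡15) mod 23; (18|23)=+1, (15|23)=-1; (−1)^{2·1·11}·(+1)^1·(-1)^2 = +1.
v=3: a=3^9·(≡2), b=3^4·(≡1) mod 3; (2|3)=-1, (1|3)=+1; (−1)^{9·4·1}·(-1)^4·(+1)^9 = +1.
v=∞: 3813 > 0 and -10933142 < 0  ⇒  (a,b)_∞ = +1.
v=31: a=31^1·(≡3), b=31^1·(≡4) mod 31; (3|31)=-1, (4|31)=+1; (−1)^{1·1·15}·(-1)^1·(+1)^1 = +1.
v=5: a=5^-2·(≡3), b=5^0·(≡2) mod 5; (3|5)=-1, (2|5)=-1; (−1)^{-2·0·2}·(-1)^0·(-1)^-2 = +1.
v=17: a=17^2·(≡6), b=17^1·(≡1) mod 17; (6|17)=-1, (1|17)=+1; (−1)^{2·1·8}·(-1)^1·(+1)^2 = -1.
|Ram(3813, -10933142)| = 4, even; anisotropic at {2, 11, 17, 41}.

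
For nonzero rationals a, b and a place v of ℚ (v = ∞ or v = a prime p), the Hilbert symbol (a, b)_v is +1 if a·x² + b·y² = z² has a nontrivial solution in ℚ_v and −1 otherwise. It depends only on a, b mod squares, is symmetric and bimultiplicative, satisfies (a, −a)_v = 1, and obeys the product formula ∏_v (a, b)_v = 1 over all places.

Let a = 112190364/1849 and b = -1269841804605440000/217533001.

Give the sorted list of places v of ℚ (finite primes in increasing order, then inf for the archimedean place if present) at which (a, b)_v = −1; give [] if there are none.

[11, 31, 37, 41]

(a, b) ≡ (3116399, -779) mod (ℚ^×)²; places V = {2, 3, 5, 7, 11, 13, 19, 31, 37, 41, 43, ∞}.
(a,b)_∞: sgn(3116399)=+, sgn(-779)=−, so +1.
(a,b)_11: α=1, u≡1; β=2, v≡10 (mod 11); (1|11)=+1, (10|11)=-1; sign (−1)^0·+1^2·-1^1 = -1.
(a,b)_7: α=0, u≡6; β=-6, v≡3 (mod 7); (6|7)=-1, (3|7)=-1; sign (−1)^0·-1^-6·-1^0 = +1.
(a,b)_2: α=2, β=14; u≡7, v≡5 (mod 8); ε(u)ε(v)=1·0, αω(v)=2·1, βω(u)=14·0; sum ≡ 0  ⇒  +1.
(a,b)_37: α=1, u≡15; β=2, v≡24 (mod 37); (15|37)=-1, (24|37)=-1; sign (−1)^0·-1^2·-1^1 = -1.
(a,b)_41: α=0, u≡24; β=1, v≡6 (mod 41); (24|41)=-1, (6|41)=-1; sign (−1)^0·-1^1·-1^0 = -1.
(a,b)_19: α=1, u≡2; β=1, v≡6 (mod 19); (2|19)=-1, (6|19)=+1; sign (−1)^1·-1^1·+1^1 = +1.
(a,b)_31: α=1, u≡30; β=2, v≡29 (mod 31); (30|31)=-1, (29|31)=-1; sign (−1)^0·-1^2·-1^1 = -1.
(a,b)_3: α=2, u≡2; β=0, v≡1 (mod 3); (2|3)=-1, (1|3)=+1; sign (−1)^0·-1^0·+1^2 = +1.
(a,b)_13: α=1, u≡10; β=0, v≡4 (mod 13); (10|13)=+1, (4|13)=+1; sign (−1)^0·+1^0·+1^1 = +1.
(a,b)_5: α=0, u≡1; β=4, v≡1 (mod 5); (1|5)=+1, (1|5)=+1; sign (−1)^0·+1^4·+1^0 = +1.
(a,b)_43: α=-2, u≡10; β=-2, v≡21 (mod 43); (10|43)=+1, (21|43)=+1; sign (−1)^0·+1^-2·+1^-2 = +1.
|Ram(3116399, -779)| = 4, even; anisotropic at {11, 31, 37, 41}.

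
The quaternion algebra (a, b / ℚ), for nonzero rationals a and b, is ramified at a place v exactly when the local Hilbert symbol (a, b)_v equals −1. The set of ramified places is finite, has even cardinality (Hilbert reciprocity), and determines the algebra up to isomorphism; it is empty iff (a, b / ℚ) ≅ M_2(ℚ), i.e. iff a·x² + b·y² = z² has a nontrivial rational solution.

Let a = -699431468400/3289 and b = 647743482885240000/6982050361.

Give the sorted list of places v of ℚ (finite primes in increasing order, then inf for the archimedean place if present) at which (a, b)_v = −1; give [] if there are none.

[7, 11, 13, 23]

(a, b) ≡ (-365079, 851851) mod (ℚ^×)²; places V = {2, 3, 5, 7, 11, 13, 23, 31, 37, 47, ∞}.
(a,b)_2: α=4, β=6; u≡1, v≡3 (mod 8); ε(u)ε(v)=0·1, αω(v)=4·1, βω(u)=6·0; sum ≡ 0  ⇒  +1.
(a,b)_3: α=9, u≡2; β=12, v≡1 (mod 3); (2|3)=-1, (1|3)=+1; sign (−1)^0·-1^12·+1^9 = +1.
(a,b)_∞: sgn(-365079)=−, sgn(851851)=+, so +1.
(a,b)_7: α=4, u≡5; β=7, v≡3 (mod 7); (5|7)=-1, (3|7)=-1; sign (−1)^0·-1^7·-1^4 = -1.
(a,b)_23: α=-1, u≡7; β=-1, v≡7 (mod 23); (7|23)=-1, (7|23)=-1; sign (−1)^1·-1^-1·-1^-1 = -1.
(a,b)_11: α=-1, u≡3; β=-1, v≡1 (mod 11); (3|11)=+1, (1|11)=+1; sign (−1)^1·+1^-1·+1^-1 = -1.
(a,b)_5: α=2, u≡1; β=4, v≡4 (mod 5); (1|5)=+1, (4|5)=+1; sign (−1)^0·+1^4·+1^2 = +1.
(a,b)_31: α=0, u≡18; β=-2, v≡2 (mod 31); (18|31)=+1, (2|31)=+1; sign (−1)^0·+1^-2·+1^0 = +1.
(a,b)_37: α=1, u≡30; β=1, v≡34 (mod 37); (30|37)=+1, (34|37)=+1; sign (−1)^0·+1^1·+1^1 = +1.
(a,b)_47: α=0, u≡12; β=-2, v≡20 (mod 47); (12|47)=+1, (20|47)=-1; sign (−1)^0·+1^-2·-1^0 = +1.
(a,b)_13: α=-1, u≡4; β=-1, v≡2 (mod 13); (4|13)=+1, (2|13)=-1; sign (−1)^0·+1^-1·-1^-1 = -1.
(-365079, 851851 / ℚ) ramifies at {7, 11, 13, 23}: a division algebra.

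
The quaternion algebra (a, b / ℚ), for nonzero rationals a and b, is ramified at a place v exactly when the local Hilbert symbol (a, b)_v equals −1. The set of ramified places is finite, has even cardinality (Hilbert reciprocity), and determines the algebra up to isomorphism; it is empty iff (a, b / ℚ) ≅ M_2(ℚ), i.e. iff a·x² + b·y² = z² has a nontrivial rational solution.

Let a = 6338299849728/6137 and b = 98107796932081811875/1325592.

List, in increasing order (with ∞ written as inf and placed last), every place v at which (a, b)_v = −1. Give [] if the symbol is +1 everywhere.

(a, b) ≡ (145299, 180642) mod (ℚ^×)²; places V = {2, 3, 5, 7, 11, 13, 17, 19, 23, 37, ∞}.
(a,b)_13: α=0, u≡2; β=2, v≡5 (mod 13); (2|13)=-1, (5|13)=-1; sign (−1)^0·-1^2·-1^0 = +1.
(a,b)_7: α=1, u≡1; β=1, v≡4 (mod 7); (1|7)=+1, (4|7)=+1; sign (−1)^1·+1^1·+1^1 = -1.
(a,b)_17: α=-1, u≡13; β=-1, v≡13 (mod 17); (13|17)=+1, (13|17)=+1; sign (−1)^0·+1^-1·+1^-1 = +1.
(a,b)_11: α=1, u≡9; β=1, v≡2 (mod 11); (9|11)=+1, (2|11)=-1; sign (−1)^1·+1^1·-1^1 = +1.
(a,b)_37: α=3, u≡23; β=4, v≡29 (mod 37); (23|37)=-1, (29|37)=-1; sign (−1)^0·-1^4·-1^3 = -1.
(a,b)_23: α=2, u≡2; β=5, v≡11 (mod 23); (2|23)=+1, (11|23)=-1; sign (−1)^0·+1^5·-1^2 = +1.
(a,b)_3: α=1, u≡1; β=-3, v≡1 (mod 3); (1|3)=+1, (1|3)=+1; sign (−1)^1·+1^-3·+1^1 = -1.
(a,b)_∞: sgn(145299)=+, sgn(180642)=+, so +1.
(a,b)_2: α=10, β=-3; u≡3, v≡1 (mod 8); ε(u)ε(v)=1·0, αω(v)=10·0, βω(u)=-3·1; sum ≡ 1  ⇒  -1.
(a,b)_5: α=0, u≡4; β=4, v≡2 (mod 5); (4|5)=+1, (2|5)=-1; sign (−1)^0·+1^4·-1^0 = +1.
(a,b)_19: α=-2, u≡9; β=-2, v≡6 (mod 19); (9|19)=+1, (6|19)=+1; sign (−1)^0·+1^-2·+1^-2 = +1.
Ram(145299, 180642) = {2, 3, 7, 37}; no ℚ_2-point on the conic.

[2, 3, 7, 37]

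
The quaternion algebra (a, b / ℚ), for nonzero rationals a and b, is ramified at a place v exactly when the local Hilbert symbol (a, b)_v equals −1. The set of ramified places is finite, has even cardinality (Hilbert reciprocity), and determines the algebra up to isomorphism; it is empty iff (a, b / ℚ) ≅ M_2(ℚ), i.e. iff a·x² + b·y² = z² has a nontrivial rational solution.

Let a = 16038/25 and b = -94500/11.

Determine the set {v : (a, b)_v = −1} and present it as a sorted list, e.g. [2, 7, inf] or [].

Mod squares: a ≡ 22, b ≡ -1155. Check v ∈ {∞, 2, 3, 5, 7, 11}.
v=2: v_2(a)=1, v_2(b)=2; units ≡ 3, 5 (mod 8); ε·ε+αω+βω = 1·0+1·1+2·1 ≡ 1  ⇒  (a,b)_2 = -1.
v=∞: 22 > 0 and -1155 < 0  ⇒  (a,b)_∞ = +1.
v=7: a=7^0·(≡2), b=7^1·(≡6) mod 7; (2|7)=+1, (6|7)=-1; (−1)^{0·1·3}·(+1)^1·(-1)^0 = +1.
v=5: a=5^-2·(≡3), b=5^3·(≡4) mod 5; (3|5)=-1, (4|5)=+1; (−1)^{-2·3·2}·(-1)^3·(+1)^-2 = -1.
v=11: a=11^1·(≡2), b=11^-1·(≡1) mod 11; (2|11)=-1, (1|11)=+1; (−1)^{1·-1·5}·(-1)^-1·(+1)^1 = +1.
v=3: a=3^6·(≡1), b=3^3·(≡2) mod 3; (1|3)=+1, (2|3)=-1; (−1)^{6·3·1}·(+1)^3·(-1)^6 = +1.
(22, -1155 / ℚ) ramifies at {2, 5}: a division algebra.

[2, 5]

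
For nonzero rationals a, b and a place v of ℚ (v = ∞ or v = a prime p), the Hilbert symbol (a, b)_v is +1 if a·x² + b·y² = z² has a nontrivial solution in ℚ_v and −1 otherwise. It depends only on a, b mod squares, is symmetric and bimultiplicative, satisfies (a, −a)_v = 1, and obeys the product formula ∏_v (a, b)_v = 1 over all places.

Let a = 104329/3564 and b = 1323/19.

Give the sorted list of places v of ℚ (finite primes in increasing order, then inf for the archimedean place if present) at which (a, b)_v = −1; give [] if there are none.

[3, 11]

(a, b) ≡ (11, 57) mod (ℚ^×)²; places V = {2, 3, 7, 11, 17, 19, ∞}.
(a,b)_∞: sgn(11)=+, sgn(57)=+, so +1.
(a,b)_7: α=0, u≡1; β=2, v≡4 (mod 7); (1|7)=+1, (4|7)=+1; sign (−1)^0·+1^2·+1^0 = +1.
(a,b)_19: α=2, u≡9; β=-1, v≡12 (mod 19); (9|19)=+1, (12|19)=-1; sign (−1)^0·+1^-1·-1^2 = +1.
(a,b)_2: α=-2, β=0; u≡3, v≡1 (mod 8); ε(u)ε(v)=1·0, αω(v)=-2·0, βω(u)=0·1; sum ≡ 0  ⇒  +1.
(a,b)_3: α=-4, u≡2; β=3, v≡1 (mod 3); (2|3)=-1, (1|3)=+1; sign (−1)^0·-1^3·+1^-4 = -1.
(a,b)_17: α=2, u≡5; β=0, v≡7 (mod 17); (5|17)=-1, (7|17)=-1; sign (−1)^0·-1^0·-1^2 = +1.
(a,b)_11: α=-1, u≡1; β=0, v≡10 (mod 11); (1|11)=+1, (10|11)=-1; sign (−1)^0·+1^0·-1^-1 = -1.
Ram(11, 57) = {3, 11}; no ℚ_3-point on the conic.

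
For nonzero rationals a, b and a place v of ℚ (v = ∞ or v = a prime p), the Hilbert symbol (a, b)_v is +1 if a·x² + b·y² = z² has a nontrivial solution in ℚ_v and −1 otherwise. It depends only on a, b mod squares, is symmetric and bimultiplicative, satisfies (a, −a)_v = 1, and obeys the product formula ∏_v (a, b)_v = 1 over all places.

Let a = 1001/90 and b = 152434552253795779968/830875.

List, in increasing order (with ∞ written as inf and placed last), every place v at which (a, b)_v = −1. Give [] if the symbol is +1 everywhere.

Mod squares: a ≡ 10010, b ≡ 4370. Check v ∈ {∞, 2, 3, 5, 7, 11, 13, 17, 19, 23, 53}.
v=∞: 10010 > 0 and 4370 > 0  ⇒  (a,b)_∞ = +1.
v=13: a=13^1·(≡1), b=13^4·(≡11) mod 13; (1|13)=+1, (11|13)=-1; (−1)^{1·4·6}·(+1)^4·(-1)^1 = -1.
v=19: a=19^0·(≡5), b=19^1·(≡10) mod 19; (5|19)=+1, (10|19)=-1; (−1)^{0·1·9}·(+1)^1·(-1)^0 = +1.
v=23: a=23^0·(≡17), b=23^-1·(≡9) mod 23; (17|23)=-1, (9|23)=+1; (−1)^{0·-1·11}·(-1)^-1·(+1)^0 = -1.
v=5: a=5^-1·(≡2), b=5^-3·(≡4) mod 5; (2|5)=-1, (4|5)=+1; (−1)^{-1·-3·2}·(-1)^-3·(+1)^-1 = -1.
v=53: a=53^0·(≡7), b=53^2·(≡38) mod 53; (7|53)=+1, (38|53)=+1; (−1)^{0·2·26}·(+1)^2·(+1)^0 = +1.
v=3: a=3^-2·(≡2), b=3^2·(≡2) mod 3; (2|3)=-1, (2|3)=-1; (−1)^{-2·2·1}·(-1)^2·(-1)^-2 = +1.
v=17: a=17^0·(≡3), b=17^-2·(≡1) mod 17; (3|17)=-1, (1|17)=+1; (−1)^{0·-2·8}·(-1)^-2·(+1)^0 = +1.
v=11: a=11^1·(≡7), b=11^6·(≡9) mod 11; (7|11)=-1, (9|11)=+1; (−1)^{1·6·5}·(-1)^6·(+1)^1 = +1.
v=2: v_2(a)=-1, v_2(b)=7; units ≡ 5, 1 (mod 8); ε·ε+αω+βω = 0·0+-1·0+7·1 ≡ 1  ⇒  (a,b)_2 = -1.
v=7: a=7^1·(≡4), b=7^2·(≡4) mod 7; (4|7)=+1, (4|7)=+1; (−1)^{1·2·3}·(+1)^2·(+1)^1 = +1.
|Ram(10010, 4370)| = 4, even; anisotropic at {2, 5, 13, 23}.

[2, 5, 13, 23]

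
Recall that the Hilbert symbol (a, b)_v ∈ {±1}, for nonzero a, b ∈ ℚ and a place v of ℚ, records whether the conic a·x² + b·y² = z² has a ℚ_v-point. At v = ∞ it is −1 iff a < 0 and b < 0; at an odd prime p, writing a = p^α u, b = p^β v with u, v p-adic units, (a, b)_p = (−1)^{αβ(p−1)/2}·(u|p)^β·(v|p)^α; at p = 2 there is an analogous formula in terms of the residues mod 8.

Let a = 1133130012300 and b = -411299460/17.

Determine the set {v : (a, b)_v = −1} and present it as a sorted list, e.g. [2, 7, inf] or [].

Mod squares: a ≡ 4147, b ≡ -230945. Check v ∈ {∞, 2, 3, 5, 11, 13, 17, 19, 29}.
v=3: a=3^2·(≡1), b=3^2·(≡1) mod 3; (1|3)=+1, (1|3)=+1; (−1)^{2·2·1}·(+1)^2·(+1)^2 = +1.
v=∞: 4147 > 0 and -230945 < 0  ⇒  (a,b)_∞ = +1.
v=29: a=29^3·(≡3), b=29^2·(≡10) mod 29; (3|29)=-1, (10|29)=-1; (−1)^{3·2·14}·(-1)^2·(-1)^3 = -1.
v=19: a=19^2·(≡4), b=19^1·(≡16) mod 19; (4|19)=+1, (16|19)=+1; (−1)^{2·1·9}·(+1)^1·(+1)^2 = +1.
v=2: v_2(a)=2, v_2(b)=2; units ≡ 3, 7 (mod 8); ε·ε+αω+βω = 1·1+2·0+2·1 ≡ 1  ⇒  (a,b)_2 = -1.
v=5: a=5^2·(≡2), b=5^1·(≡4) mod 5; (2|5)=-1, (4|5)=+1; (−1)^{2·1·2}·(-1)^1·(+1)^2 = -1.
v=13: a=13^1·(≡5), b=13^1·(≡11) mod 13; (5|13)=-1, (11|13)=-1; (−1)^{1·1·6}·(-1)^1·(-1)^1 = +1.
v=11: a=11^1·(≡5), b=11^1·(≡9) mod 11; (5|11)=+1, (9|11)=+1; (−1)^{1·1·5}·(+1)^1·(+1)^1 = -1.
v=17: a=17^0·(≡15), b=17^-1·(≡2) mod 17; (15|17)=+1, (2|17)=+1; (−1)^{0·-1·8}·(+1)^-1·(+1)^0 = +1.
Ram(4147, -230945) = {2, 5, 11, 29}; no ℚ_2-point on the conic.

[2, 5, 11, 29]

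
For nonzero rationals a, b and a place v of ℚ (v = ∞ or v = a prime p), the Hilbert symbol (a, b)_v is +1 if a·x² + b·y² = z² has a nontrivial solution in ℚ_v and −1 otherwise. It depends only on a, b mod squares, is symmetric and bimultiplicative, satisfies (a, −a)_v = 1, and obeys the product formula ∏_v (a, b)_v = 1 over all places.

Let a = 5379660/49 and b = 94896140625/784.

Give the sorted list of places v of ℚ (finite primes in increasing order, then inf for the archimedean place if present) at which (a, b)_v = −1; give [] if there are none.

Mod squares: a ≡ 1235, b ≡ 33. Check v ∈ {∞, 2, 3, 5, 7, 11, 13, 19}.
v=7: a=7^-2·(≡6), b=7^-2·(≡3) mod 7; (6|7)=-1, (3|7)=-1; (−1)^{-2·-2·3}·(-1)^-2·(-1)^-2 = +1.
v=13: a=13^1·(≡3), b=13^2·(≡2) mod 13; (3|13)=+1, (2|13)=-1; (−1)^{1·2·6}·(+1)^2·(-1)^1 = -1.
v=5: a=5^1·(≡3), b=5^6·(≡2) mod 5; (3|5)=-1, (2|5)=-1; (−1)^{1·6·2}·(-1)^6·(-1)^1 = -1.
v=11: a=11^2·(≡4), b=11^3·(≡4) mod 11; (4|11)=+1, (4|11)=+1; (−1)^{2·3·5}·(+1)^3·(+1)^2 = +1.
v=19: a=19^1·(≡14), b=19^0·(≡8) mod 19; (14|19)=-1, (8|19)=-1; (−1)^{1·0·9}·(-1)^0·(-1)^1 = -1.
v=2: v_2(a)=2, v_2(b)=-4; units ≡ 3, 1 (mod 8); ε·ε+αω+βω = 1·0+2·0+-4·1 ≡ 0  ⇒  (a,b)_2 = +1.
v=3: a=3^2·(≡2), b=3^3·(≡2) mod 3; (2|3)=-1, (2|3)=-1; (−1)^{2·3·1}·(-1)^3·(-1)^2 = -1.
v=∞: 1235 > 0 and 33 > 0  ⇒  (a,b)_∞ = +1.
(1235, 33 / ℚ) ramifies at {3, 5, 13, 19}: a division algebra.

[3, 5, 13, 19]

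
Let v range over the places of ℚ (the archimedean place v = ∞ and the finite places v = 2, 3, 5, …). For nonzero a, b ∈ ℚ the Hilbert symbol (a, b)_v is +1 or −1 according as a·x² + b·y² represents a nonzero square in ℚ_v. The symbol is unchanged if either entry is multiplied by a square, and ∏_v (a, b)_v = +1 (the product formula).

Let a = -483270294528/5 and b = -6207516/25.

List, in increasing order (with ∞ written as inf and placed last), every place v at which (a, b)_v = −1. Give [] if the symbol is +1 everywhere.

[23, inf]

(a, b) ≡ (-35, -391) mod (ℚ^×)²; places V = {2, 3, 5, 7, 17, 23, ∞}.
(a,b)_23: α=2, u≡5; β=1, v≡18 (mod 23); (5|23)=-1, (18|23)=+1; sign (−1)^0·-1^1·+1^2 = -1.
(a,b)_17: α=2, u≡1; β=1, v≡10 (mod 17); (1|17)=+1, (10|17)=-1; sign (−1)^0·+1^1·-1^2 = +1.
(a,b)_5: α=-1, u≡2; β=-2, v≡4 (mod 5); (2|5)=-1, (4|5)=+1; sign (−1)^0·-1^-2·+1^-1 = +1.
(a,b)_3: α=2, u≡1; β=4, v≡2 (mod 3); (1|3)=+1, (2|3)=-1; sign (−1)^0·+1^4·-1^2 = +1.
(a,b)_2: α=10, β=2; u≡5, v≡1 (mod 8); ε(u)ε(v)=0·0, αω(v)=10·0, βω(u)=2·1; sum ≡ 0  ⇒  +1.
(a,b)_∞: sgn(-35)=−, sgn(-391)=−, so -1.
(a,b)_7: α=3, u≡2; β=2, v≡4 (mod 7); (2|7)=+1, (4|7)=+1; sign (−1)^0·+1^2·+1^3 = +1.
Ram(-35, -391) = {23, ∞}; no ℚ_23-point on the conic.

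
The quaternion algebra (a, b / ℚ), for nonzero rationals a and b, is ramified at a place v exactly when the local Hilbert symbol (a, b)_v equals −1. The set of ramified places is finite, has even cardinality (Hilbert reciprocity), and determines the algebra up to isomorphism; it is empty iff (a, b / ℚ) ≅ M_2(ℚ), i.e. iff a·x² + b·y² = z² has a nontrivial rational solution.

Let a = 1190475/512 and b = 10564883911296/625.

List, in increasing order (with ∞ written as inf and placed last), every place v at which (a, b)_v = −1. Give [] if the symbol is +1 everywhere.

[13, 31]

(a, b) ≡ (10582, 896954) mod (ℚ^×)²; places V = {2, 3, 5, 11, 13, 17, 23, 31, 37, ∞}.
(a,b)_2: α=-9, β=7; u≡3, v≡5 (mod 8); ε(u)ε(v)=1·0, αω(v)=-9·1, βω(u)=7·1; sum ≡ 0  ⇒  +1.
(a,b)_37: α=1, u≡21; β=1, v≡34 (mod 37); (21|37)=+1, (34|37)=+1; sign (−1)^0·+1^1·+1^1 = +1.
(a,b)_11: α=1, u≡3; β=2, v≡9 (mod 11); (3|11)=+1, (9|11)=+1; sign (−1)^0·+1^2·+1^1 = +1.
(a,b)_23: α=0, u≡3; β=1, v≡18 (mod 23); (3|23)=+1, (18|23)=+1; sign (−1)^0·+1^1·+1^0 = +1.
(a,b)_3: α=2, u≡1; β=2, v≡2 (mod 3); (1|3)=+1, (2|3)=-1; sign (−1)^0·+1^2·-1^2 = +1.
(a,b)_∞: sgn(10582)=+, sgn(896954)=+, so +1.
(a,b)_13: α=1, u≡11; β=2, v≡5 (mod 13); (11|13)=-1, (5|13)=-1; sign (−1)^0·-1^2·-1^1 = -1.
(a,b)_5: α=2, u≡2; β=-4, v≡1 (mod 5); (2|5)=-1, (1|5)=+1; sign (−1)^0·-1^-4·+1^2 = +1.
(a,b)_17: α=0, u≡8; β=1, v≡6 (mod 17); (8|17)=+1, (6|17)=-1; sign (−1)^0·+1^1·-1^0 = +1.
(a,b)_31: α=0, u≡26; β=1, v≡17 (mod 31); (26|31)=-1, (17|31)=-1; sign (−1)^0·-1^1·-1^0 = -1.
|Ram(10582, 896954)| = 2, even; anisotropic at {13, 31}.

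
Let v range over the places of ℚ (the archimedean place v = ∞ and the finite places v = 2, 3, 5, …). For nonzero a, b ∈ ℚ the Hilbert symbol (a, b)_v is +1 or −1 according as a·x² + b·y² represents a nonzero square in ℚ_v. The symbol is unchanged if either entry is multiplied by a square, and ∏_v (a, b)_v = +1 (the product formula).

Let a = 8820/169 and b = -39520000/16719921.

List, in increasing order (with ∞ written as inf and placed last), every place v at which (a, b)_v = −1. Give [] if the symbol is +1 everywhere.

[5, 13]

(a, b) ≡ (5, -247) mod (ℚ^×)²; places V = {2, 3, 5, 7, 13, 19, 29, 47, ∞}.
(a,b)_3: α=2, u≡2; β=-2, v≡2 (mod 3); (2|3)=-1, (2|3)=-1; sign (−1)^0·-1^-2·-1^2 = +1.
(a,b)_47: α=0, u≡33; β=-2, v≡22 (mod 47); (33|47)=-1, (22|47)=-1; sign (−1)^0·-1^-2·-1^0 = +1.
(a,b)_5: α=1, u≡1; β=4, v≡3 (mod 5); (1|5)=+1, (3|5)=-1; sign (−1)^0·+1^4·-1^1 = -1.
(a,b)_2: α=2, β=8; u≡5, v≡1 (mod 8); ε(u)ε(v)=0·0, αω(v)=2·0, βω(u)=8·1; sum ≡ 0  ⇒  +1.
(a,b)_7: α=2, u≡5; β=0, v≡5 (mod 7); (5|7)=-1, (5|7)=-1; sign (−1)^0·-1^0·-1^2 = +1.
(a,b)_19: α=0, u≡17; β=1, v≡17 (mod 19); (17|19)=+1, (17|19)=+1; sign (−1)^0·+1^1·+1^0 = +1.
(a,b)_∞: sgn(5)=+, sgn(-247)=−, so +1.
(a,b)_29: α=0, u≡5; β=-2, v≡17 (mod 29); (5|29)=+1, (17|29)=-1; sign (−1)^0·+1^-2·-1^0 = +1.
(a,b)_13: α=-2, u≡6; β=1, v≡5 (mod 13); (6|13)=-1, (5|13)=-1; sign (−1)^0·-1^1·-1^-2 = -1.
Ram(5, -247) = {5, 13}; no ℚ_5-point on the conic.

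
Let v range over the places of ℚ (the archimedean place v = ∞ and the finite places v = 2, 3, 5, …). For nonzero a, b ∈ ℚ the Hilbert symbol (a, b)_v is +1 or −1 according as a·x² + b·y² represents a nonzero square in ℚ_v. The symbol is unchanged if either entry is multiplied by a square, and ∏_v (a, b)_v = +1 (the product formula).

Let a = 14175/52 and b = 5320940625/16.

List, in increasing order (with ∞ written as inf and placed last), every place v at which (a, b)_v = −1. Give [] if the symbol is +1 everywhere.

Mod squares: a ≡ 91, b ≡ 2145. Check v ∈ {∞, 2, 3, 5, 7, 11, 13}.
v=3: a=3^4·(≡1), b=3^5·(≡1) mod 3; (1|3)=+1, (1|3)=+1; (−1)^{4·5·1}·(+1)^5·(+1)^4 = +1.
v=5: a=5^2·(≡1), b=5^5·(≡1) mod 5; (1|5)=+1, (1|5)=+1; (−1)^{2·5·2}·(+1)^5·(+1)^2 = +1.
v=13: a=13^-1·(≡11), b=13^1·(≡12) mod 13; (11|13)=-1, (12|13)=+1; (−1)^{-1·1·6}·(-1)^1·(+1)^-1 = -1.
v=∞: 91 > 0 and 2145 > 0  ⇒  (a,b)_∞ = +1.
v=7: a=7^1·(≡3), b=7^2·(≡5) mod 7; (3|7)=-1, (5|7)=-1; (−1)^{1·2·3}·(-1)^2·(-1)^1 = -1.
v=2: v_2(a)=-2, v_2(b)=-4; units ≡ 3, 1 (mod 8); ε·ε+αω+βω = 1·0+-2·0+-4·1 ≡ 0  ⇒  (a,b)_2 = +1.
v=11: a=11^0·(≡5), b=11^1·(≡2) mod 11; (5|11)=+1, (2|11)=-1; (−1)^{0·1·5}·(+1)^1·(-1)^0 = +1.
|Ram(91, 2145)| = 2, even; anisotropic at {7, 13}.

[7, 13]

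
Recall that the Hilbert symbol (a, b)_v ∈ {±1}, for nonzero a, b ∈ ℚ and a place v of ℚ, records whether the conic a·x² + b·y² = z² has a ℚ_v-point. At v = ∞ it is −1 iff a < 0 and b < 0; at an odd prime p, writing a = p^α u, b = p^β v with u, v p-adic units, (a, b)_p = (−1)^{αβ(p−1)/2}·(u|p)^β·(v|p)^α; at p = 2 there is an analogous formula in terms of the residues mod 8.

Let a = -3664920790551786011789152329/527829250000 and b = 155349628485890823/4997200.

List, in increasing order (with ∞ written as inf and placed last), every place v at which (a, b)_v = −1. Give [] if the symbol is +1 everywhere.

(a, b) ≡ (-237133, 9139) mod (ℚ^×)²; places V = {2, 3, 5, 13, 17, 19, 23, 29, 31, 37, ∞}.
(a,b)_17: α=3, u≡1; β=2, v≡7 (mod 17); (1|17)=+1, (7|17)=-1; sign (−1)^0·+1^2·-1^3 = -1.
(a,b)_3: α=4, u≡2; β=2, v≡1 (mod 3); (2|3)=-1, (1|3)=+1; sign (−1)^0·-1^2·+1^4 = +1.
(a,b)_2: α=-4, β=-4; u≡3, v≡3 (mod 8); ε(u)ε(v)=1·1, αω(v)=-4·1, βω(u)=-4·1; sum ≡ 1  ⇒  -1.
(a,b)_5: α=-6, u≡3; β=-2, v≡1 (mod 5); (3|5)=-1, (1|5)=+1; sign (−1)^0·-1^-2·+1^-6 = +1.
(a,b)_19: α=4, u≡16; β=3, v≡9 (mod 19); (16|19)=+1, (9|19)=+1; sign (−1)^0·+1^3·+1^4 = +1.
(a,b)_∞: sgn(-237133)=−, sgn(9139)=+, so +1.
(a,b)_31: α=-2, u≡30; β=-2, v≡9 (mod 31); (30|31)=-1, (9|31)=+1; sign (−1)^0·-1^-2·+1^-2 = +1.
(a,b)_13: α=-3, u≡7; β=-1, v≡12 (mod 13); (7|13)=-1, (12|13)=+1; sign (−1)^0·-1^-1·+1^-3 = -1.
(a,b)_23: α=8, u≡11; β=4, v≡2 (mod 23); (11|23)=-1, (2|23)=+1; sign (−1)^0·-1^4·+1^8 = +1.
(a,b)_29: α=3, u≡23; β=2, v≡9 (mod 29); (23|29)=+1, (9|29)=+1; sign (−1)^0·+1^2·+1^3 = +1.
(a,b)_37: α=1, u≡29; β=1, v≡30 (mod 37); (29|37)=-1, (30|37)=+1; sign (−1)^0·-1^1·+1^1 = -1.
(-237133, 9139 / ℚ) ramifies at {2, 13, 17, 37}: a division algebra.

[2, 13, 17, 37]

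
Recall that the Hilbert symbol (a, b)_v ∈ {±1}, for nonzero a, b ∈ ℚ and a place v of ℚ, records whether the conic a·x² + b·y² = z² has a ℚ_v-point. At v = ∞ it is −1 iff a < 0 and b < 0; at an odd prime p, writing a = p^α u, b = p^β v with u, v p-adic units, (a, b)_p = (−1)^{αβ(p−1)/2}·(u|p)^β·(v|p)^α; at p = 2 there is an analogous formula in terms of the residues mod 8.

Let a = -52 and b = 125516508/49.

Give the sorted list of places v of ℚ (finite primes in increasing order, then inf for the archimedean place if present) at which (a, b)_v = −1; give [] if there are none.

(a, b) ≡ (-13, 31379127) mod (ℚ^×)²; places V = {2, 3, 7, 13, 17, 19, 47, 53, ∞}.
(a,b)_47: α=0, u≡42; β=1, v≡12 (mod 47); (42|47)=+1, (12|47)=+1; sign (−1)^0·+1^1·+1^0 = +1.
(a,b)_53: α=0, u≡1; β=1, v≡4 (mod 53); (1|53)=+1, (4|53)=+1; sign (−1)^0·+1^1·+1^0 = +1.
(a,b)_13: α=1, u≡9; β=1, v≡12 (mod 13); (9|13)=+1, (12|13)=+1; sign (−1)^0·+1^1·+1^1 = +1.
(a,b)_7: α=0, u≡4; β=-2, v≡5 (mod 7); (4|7)=+1, (5|7)=-1; sign (−1)^0·+1^-2·-1^0 = +1.
(a,b)_3: α=0, u≡2; β=1, v≡2 (mod 3); (2|3)=-1, (2|3)=-1; sign (−1)^0·-1^1·-1^0 = -1.
(a,b)_∞: sgn(-13)=−, sgn(31379127)=+, so +1.
(a,b)_17: α=0, u≡16; β=1, v≡7 (mod 17); (16|17)=+1, (7|17)=-1; sign (−1)^0·+1^1·-1^0 = +1.
(a,b)_2: α=2, β=2; u≡3, v≡7 (mod 8); ε(u)ε(v)=1·1, αω(v)=2·0, βω(u)=2·1; sum ≡ 1  ⇒  -1.
(a,b)_19: α=0, u≡5; β=1, v≡2 (mod 19); (5|19)=+1, (2|19)=-1; sign (−1)^0·+1^1·-1^0 = +1.
Ram(-13, 31379127) = {2, 3}; no ℚ_2-point on the conic.

[2, 3]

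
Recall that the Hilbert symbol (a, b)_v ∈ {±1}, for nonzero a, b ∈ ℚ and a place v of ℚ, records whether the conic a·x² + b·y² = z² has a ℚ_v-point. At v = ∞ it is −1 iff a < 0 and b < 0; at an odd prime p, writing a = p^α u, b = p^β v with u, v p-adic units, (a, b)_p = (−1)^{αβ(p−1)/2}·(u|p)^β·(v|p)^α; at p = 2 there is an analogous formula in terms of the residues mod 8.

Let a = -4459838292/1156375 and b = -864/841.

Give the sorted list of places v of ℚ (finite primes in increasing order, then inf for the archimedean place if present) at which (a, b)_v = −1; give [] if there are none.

[2, 3, 13, inf]

Mod squares: a ≡ -715, b ≡ -6. Check v ∈ {∞, 2, 3, 5, 7, 11, 13, 29}.
v=11: a=11^-1·(≡4), b=11^0·(≡1) mod 11; (4|11)=+1, (1|11)=+1; (−1)^{-1·0·5}·(+1)^0·(+1)^-1 = +1.
v=29: a=29^-2·(≡21), b=29^-2·(≡6) mod 29; (21|29)=-1, (6|29)=+1; (−1)^{-2·-2·14}·(-1)^-2·(+1)^-2 = +1.
v=2: v_2(a)=2, v_2(b)=5; units ≡ 5, 5 (mod 8); ε·ε+αω+βω = 0·0+2·1+5·1 ≡ 1  ⇒  (a,b)_2 = -1.
v=3: a=3^6·(≡2), b=3^3·(≡1) mod 3; (2|3)=-1, (1|3)=+1; (−1)^{6·3·1}·(-1)^3·(+1)^6 = -1.
v=13: a=13^1·(≡9), b=13^0·(≡8) mod 13; (9|13)=+1, (8|13)=-1; (−1)^{1·0·6}·(+1)^0·(-1)^1 = -1.
v=5: a=5^-3·(≡3), b=5^0·(≡1) mod 5; (3|5)=-1, (1|5)=+1; (−1)^{-3·0·2}·(-1)^0·(+1)^-3 = +1.
v=∞: -715 < 0 and -6 < 0  ⇒  (a,b)_∞ = -1.
v=7: a=7^6·(≡6), b=7^0·(≡4) mod 7; (6|7)=-1, (4|7)=+1; (−1)^{6·0·3}·(-1)^0·(+1)^6 = +1.
(-715, -6 / ℚ) ramifies at {2, 3, 13, ∞}: a division algebra.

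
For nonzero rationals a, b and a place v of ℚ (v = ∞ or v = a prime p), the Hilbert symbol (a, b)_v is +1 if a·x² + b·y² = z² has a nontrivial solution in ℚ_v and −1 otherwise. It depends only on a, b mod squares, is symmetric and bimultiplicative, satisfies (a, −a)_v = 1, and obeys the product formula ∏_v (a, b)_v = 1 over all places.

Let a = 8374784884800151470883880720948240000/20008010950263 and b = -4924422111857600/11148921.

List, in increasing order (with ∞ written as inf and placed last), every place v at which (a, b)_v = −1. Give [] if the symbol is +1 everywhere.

(a, b) ≡ (3542, -81719) mod (ℚ^×)²; places V = {2, 3, 5, 7, 11, 17, 19, 23, 31, 53, ∞}.
(a,b)_23: α=3, u≡4; β=1, v≡18 (mod 23); (4|23)=+1, (18|23)=+1; sign (−1)^1·+1^1·+1^3 = -1.
(a,b)_5: α=4, u≡3; β=2, v≡1 (mod 5); (3|5)=-1, (1|5)=+1; sign (−1)^0·-1^2·+1^4 = +1.
(a,b)_19: α=12, u≡13; β=5, v≡13 (mod 19); (13|19)=-1, (13|19)=-1; sign (−1)^0·-1^5·-1^12 = -1.
(a,b)_∞: sgn(3542)=+, sgn(-81719)=−, so +1.
(a,b)_7: α=-7, u≡1; β=-2, v≡5 (mod 7); (1|7)=+1, (5|7)=-1; sign (−1)^0·+1^-2·-1^-7 = -1.
(a,b)_2: α=7, β=6; u≡3, v≡1 (mod 8); ε(u)ε(v)=1·0, αω(v)=7·0, βω(u)=6·1; sum ≡ 0  ⇒  +1.
(a,b)_53: α=-2, u≡13; β=-2, v≡37 (mod 53); (13|53)=+1, (37|53)=+1; sign (−1)^0·+1^-2·+1^-2 = +1.
(a,b)_31: α=-2, u≡9; β=0, v≡28 (mod 31); (9|31)=+1, (28|31)=+1; sign (−1)^0·+1^0·+1^-2 = +1.
(a,b)_17: α=6, u≡3; β=3, v≡4 (mod 17); (3|17)=-1, (4|17)=+1; sign (−1)^0·-1^3·+1^6 = -1.
(a,b)_3: α=-2, u≡2; β=-4, v≡1 (mod 3); (2|3)=-1, (1|3)=+1; sign (−1)^0·-1^-4·+1^-2 = +1.
(a,b)_11: α=5, u≡5; β=1, v≡8 (mod 11); (5|11)=+1, (8|11)=-1; sign (−1)^1·+1^1·-1^5 = +1.
|Ram(3542, -81719)| = 4, even; anisotropic at {7, 17, 19, 23}.

[7, 17, 19, 23]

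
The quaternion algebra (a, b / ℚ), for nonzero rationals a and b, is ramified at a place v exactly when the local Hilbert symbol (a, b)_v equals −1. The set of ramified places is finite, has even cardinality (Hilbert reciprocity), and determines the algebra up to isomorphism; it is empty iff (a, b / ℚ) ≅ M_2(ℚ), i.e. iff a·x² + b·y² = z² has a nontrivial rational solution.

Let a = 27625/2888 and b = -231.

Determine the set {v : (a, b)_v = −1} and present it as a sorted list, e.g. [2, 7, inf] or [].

(a, b) ≡ (2210, -231) mod (ℚ^×)²; places V = {2, 3, 5, 7, 11, 13, 17, 19, ∞}.
(a,b)_13: α=1, u≡3; β=0, v≡3 (mod 13); (3|13)=+1, (3|13)=+1; sign (−1)^0·+1^0·+1^1 = +1.
(a,b)_3: α=0, u≡2; β=1, v≡1 (mod 3); (2|3)=-1, (1|3)=+1; sign (−1)^0·-1^1·+1^0 = -1.
(a,b)_7: α=0, u≡6; β=1, v≡2 (mod 7); (6|7)=-1, (2|7)=+1; sign (−1)^0·-1^1·+1^0 = -1.
(a,b)_∞: sgn(2210)=+, sgn(-231)=−, so +1.
(a,b)_5: α=3, u≡2; β=0, v≡4 (mod 5); (2|5)=-1, (4|5)=+1; sign (−1)^0·-1^0·+1^3 = +1.
(a,b)_2: α=-3, β=0; u≡1, v≡1 (mod 8); ε(u)ε(v)=0·0, αω(v)=-3·0, βω(u)=0·0; sum ≡ 0  ⇒  +1.
(a,b)_19: α=-2, u≡7; β=0, v≡16 (mod 19); (7|19)=+1, (16|19)=+1; sign (−1)^0·+1^0·+1^-2 = +1.
(a,b)_11: α=0, u≡8; β=1, v≡1 (mod 11); (8|11)=-1, (1|11)=+1; sign (−1)^0·-1^1·+1^0 = -1.
(a,b)_17: α=1, u≡12; β=0, v≡7 (mod 17); (12|17)=-1, (7|17)=-1; sign (−1)^0·-1^0·-1^1 = -1.
|Ram(2210, -231)| = 4, even; anisotropic at {3, 7, 11, 17}.

[3, 7, 11, 17]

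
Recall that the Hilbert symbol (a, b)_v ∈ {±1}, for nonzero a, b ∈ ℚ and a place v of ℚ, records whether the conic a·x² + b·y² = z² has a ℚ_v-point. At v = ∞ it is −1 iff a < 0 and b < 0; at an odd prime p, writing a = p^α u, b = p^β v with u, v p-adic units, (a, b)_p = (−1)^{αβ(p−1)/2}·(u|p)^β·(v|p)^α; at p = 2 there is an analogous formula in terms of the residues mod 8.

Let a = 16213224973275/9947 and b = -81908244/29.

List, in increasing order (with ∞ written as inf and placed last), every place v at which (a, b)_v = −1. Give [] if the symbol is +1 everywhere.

[17, 29]

(a, b) ≡ (2233, -124729) mod (ℚ^×)²; places V = {2, 3, 5, 7, 11, 17, 23, 29, ∞}.
(a,b)_5: α=2, u≡3; β=0, v≡4 (mod 5); (3|5)=-1, (4|5)=+1; sign (−1)^0·-1^0·+1^2 = +1.
(a,b)_23: α=4, u≡2; β=3, v≡5 (mod 23); (2|23)=+1, (5|23)=-1; sign (−1)^0·+1^3·-1^4 = +1.
(a,b)_29: α=-1, u≡21; β=-1, v≡23 (mod 29); (21|29)=-1, (23|29)=+1; sign (−1)^0·-1^-1·+1^-1 = -1.
(a,b)_7: α=-3, u≡1; β=0, v≡2 (mod 7); (1|7)=+1, (2|7)=+1; sign (−1)^0·+1^0·+1^-3 = +1.
(a,b)_2: α=0, β=2; u≡1, v≡7 (mod 8); ε(u)ε(v)=0·1, αω(v)=0·0, βω(u)=2·0; sum ≡ 0  ⇒  +1.
(a,b)_11: α=1, u≡9; β=1, v≡10 (mod 11); (9|11)=+1, (10|11)=-1; sign (−1)^1·+1^1·-1^1 = +1.
(a,b)_∞: sgn(2233)=+, sgn(-124729)=−, so +1.
(a,b)_17: α=2, u≡5; β=1, v≡12 (mod 17); (5|17)=-1, (12|17)=-1; sign (−1)^0·-1^1·-1^2 = -1.
(a,b)_3: α=6, u≡1; β=2, v≡2 (mod 3); (1|3)=+1, (2|3)=-1; sign (−1)^0·+1^2·-1^6 = +1.
|Ram(2233, -124729)| = 2, even; anisotropic at {17, 29}.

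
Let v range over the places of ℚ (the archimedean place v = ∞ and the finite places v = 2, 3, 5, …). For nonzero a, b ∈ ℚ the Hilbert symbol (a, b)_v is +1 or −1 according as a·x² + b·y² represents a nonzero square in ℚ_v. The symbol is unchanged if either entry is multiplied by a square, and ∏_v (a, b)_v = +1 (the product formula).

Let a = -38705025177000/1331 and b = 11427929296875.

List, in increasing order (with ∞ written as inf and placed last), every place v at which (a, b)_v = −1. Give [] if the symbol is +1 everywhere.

[2, 13]

(a, b) ≡ (-30030, 91) mod (ℚ^×)²; places V = {2, 3, 5, 7, 11, 13, ∞}.
(a,b)_7: α=5, u≡2; β=3, v≡6 (mod 7); (2|7)=+1, (6|7)=-1; sign (−1)^1·+1^3·-1^5 = +1.
(a,b)_3: α=11, u≡1; β=8, v≡1 (mod 3); (1|3)=+1, (1|3)=+1; sign (−1)^0·+1^8·+1^11 = +1.
(a,b)_2: α=3, β=0; u≡1, v≡3 (mod 8); ε(u)ε(v)=0·1, αω(v)=3·1, βω(u)=0·0; sum ≡ 1  ⇒  -1.
(a,b)_11: α=-3, u≡5; β=0, v≡3 (mod 11); (5|11)=+1, (3|11)=+1; sign (−1)^0·+1^0·+1^-3 = +1.
(a,b)_13: α=1, u≡12; β=1, v≡6 (mod 13); (12|13)=+1, (6|13)=-1; sign (−1)^0·+1^1·-1^1 = -1.
(a,b)_∞: sgn(-30030)=−, sgn(91)=+, so +1.
(a,b)_5: α=3, u≡4; β=8, v≡4 (mod 5); (4|5)=+1, (4|5)=+1; sign (−1)^0·+1^8·+1^3 = +1.
Ram(-30030, 91) = {2, 13}; no ℚ_2-point on the conic.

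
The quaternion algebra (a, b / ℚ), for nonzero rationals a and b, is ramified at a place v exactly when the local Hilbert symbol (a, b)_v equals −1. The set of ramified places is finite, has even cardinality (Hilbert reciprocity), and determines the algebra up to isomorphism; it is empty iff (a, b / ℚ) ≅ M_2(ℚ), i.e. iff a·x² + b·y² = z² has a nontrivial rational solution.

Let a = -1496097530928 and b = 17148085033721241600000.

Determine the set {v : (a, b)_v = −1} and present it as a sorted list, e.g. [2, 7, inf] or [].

(a, b) ≡ (-139403, 10465) mod (ℚ^×)²; places V = {2, 3, 5, 7, 11, 13, 19, 23, 29, ∞}.
(a,b)_3: α=4, u≡1; β=2, v≡1 (mod 3); (1|3)=+1, (1|3)=+1; sign (−1)^0·+1^2·+1^4 = +1.
(a,b)_7: α=2, u≡2; β=1, v≡1 (mod 7); (2|7)=+1, (1|7)=+1; sign (−1)^0·+1^1·+1^2 = +1.
(a,b)_23: α=1, u≡19; β=1, v≡8 (mod 23); (19|23)=-1, (8|23)=+1; sign (−1)^1·-1^1·+1^1 = +1.
(a,b)_5: α=0, u≡2; β=5, v≡2 (mod 5); (2|5)=-1, (2|5)=-1; sign (−1)^0·-1^5·-1^0 = -1.
(a,b)_11: α=1, u≡7; β=4, v≡1 (mod 11); (7|11)=-1, (1|11)=+1; sign (−1)^0·-1^4·+1^1 = +1.
(a,b)_2: α=4, β=16; u≡5, v≡1 (mod 8); ε(u)ε(v)=0·0, αω(v)=4·0, βω(u)=16·1; sum ≡ 0  ⇒  +1.
(a,b)_19: α=1, u≡17; β=2, v≡2 (mod 19); (17|19)=+1, (2|19)=-1; sign (−1)^0·+1^2·-1^1 = -1.
(a,b)_∞: sgn(-139403)=−, sgn(10465)=+, so +1.
(a,b)_29: α=1, u≡7; β=2, v≡20 (mod 29); (7|29)=+1, (20|29)=+1; sign (−1)^0·+1^2·+1^1 = +1.
(a,b)_13: α=2, u≡4; β=1, v≡3 (mod 13); (4|13)=+1, (3|13)=+1; sign (−1)^0·+1^1·+1^2 = +1.
(-139403, 10465 / ℚ) ramifies at {5, 19}: a division algebra.

[5, 19]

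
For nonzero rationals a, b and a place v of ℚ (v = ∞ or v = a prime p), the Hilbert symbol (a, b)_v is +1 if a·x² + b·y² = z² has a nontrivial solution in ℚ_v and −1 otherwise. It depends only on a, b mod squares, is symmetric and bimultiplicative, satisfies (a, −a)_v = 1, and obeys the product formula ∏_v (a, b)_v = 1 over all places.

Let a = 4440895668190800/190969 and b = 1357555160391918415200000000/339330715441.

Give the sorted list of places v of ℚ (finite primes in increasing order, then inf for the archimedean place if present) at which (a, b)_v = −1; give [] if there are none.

Mod squares: a ≡ 4277, b ≡ 16141398. Check v ∈ {∞, 2, 3, 5, 7, 13, 17, 19, 23, 31, 37, 43, 47}.
v=17: a=17^2·(≡5), b=17^3·(≡5) mod 17; (5|17)=-1, (5|17)=-1; (−1)^{2·3·8}·(-1)^3·(-1)^2 = -1.
v=19: a=19^-2·(≡3), b=19^-2·(≡11) mod 19; (3|19)=-1, (11|19)=+1; (−1)^{-2·-2·9}·(-1)^-2·(+1)^-2 = +1.
v=23: a=23^-2·(≡14), b=23^-2·(≡15) mod 23; (14|23)=-1, (15|23)=-1; (−1)^{-2·-2·11}·(-1)^-2·(-1)^-2 = +1.
v=2: v_2(a)=4, v_2(b)=11; units ≡ 5, 3 (mod 8); ε·ε+αω+βω = 0·1+4·1+11·1 ≡ 1  ⇒  (a,b)_2 = -1.
v=47: a=47^1·(≡38), b=47^1·(≡19) mod 47; (38|47)=-1, (19|47)=-1; (−1)^{1·1·23}·(-1)^1·(-1)^1 = -1.
v=13: a=13^1·(≡9), b=13^1·(≡3) mod 13; (9|13)=+1, (3|13)=+1; (−1)^{1·1·6}·(+1)^1·(+1)^1 = +1.
v=∞: 4277 > 0 and 16141398 > 0  ⇒  (a,b)_∞ = +1.
v=31: a=31^0·(≡13), b=31^-2·(≡7) mod 31; (13|31)=-1, (7|31)=+1; (−1)^{0·-2·15}·(-1)^-2·(+1)^0 = +1.
v=43: a=43^0·(≡12), b=43^-2·(≡24) mod 43; (12|43)=-1, (24|43)=+1; (−1)^{0·-2·21}·(-1)^-2·(+1)^0 = +1.
v=5: a=5^2·(≡3), b=5^8·(≡2) mod 5; (3|5)=-1, (2|5)=-1; (−1)^{2·8·2}·(-1)^8·(-1)^2 = +1.
v=3: a=3^8·(≡2), b=3^13·(≡2) mod 3; (2|3)=-1, (2|3)=-1; (−1)^{8·13·1}·(-1)^13·(-1)^8 = -1.
v=7: a=7^1·(≡2), b=7^1·(≡4) mod 7; (2|7)=+1, (4|7)=+1; (−1)^{1·1·3}·(+1)^1·(+1)^1 = -1.
v=37: a=37^2·(≡5), b=37^3·(≡18) mod 37; (5|37)=-1, (18|37)=-1; (−1)^{2·3·18}·(-1)^3·(-1)^2 = -1.
(4277, 16141398 / ℚ) ramifies at {2, 3, 7, 17, 37, 47}: a division algebra.

[2, 3, 7, 17, 37, 47]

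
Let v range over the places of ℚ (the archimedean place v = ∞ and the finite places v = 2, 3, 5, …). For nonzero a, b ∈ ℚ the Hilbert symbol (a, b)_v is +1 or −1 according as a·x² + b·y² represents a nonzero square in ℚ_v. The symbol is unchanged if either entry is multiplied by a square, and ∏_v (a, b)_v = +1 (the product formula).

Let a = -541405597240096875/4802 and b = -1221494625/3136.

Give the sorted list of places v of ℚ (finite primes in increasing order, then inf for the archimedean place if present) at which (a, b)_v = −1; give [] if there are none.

[13, inf]

Mod squares: a ≡ -390, b ≡ -65. Check v ∈ {∞, 2, 3, 5, 7, 11, 13, 17}.
v=2: v_2(a)=-1, v_2(b)=-6; units ≡ 5, 7 (mod 8); ε·ε+αω+βω = 0·1+-1·0+-6·1 ≡ 0  ⇒  (a,b)_2 = +1.
v=13: a=13^3·(≡9), b=13^1·(≡5) mod 13; (9|13)=+1, (5|13)=-1; (−1)^{3·1·6}·(+1)^1·(-1)^3 = -1.
v=17: a=17^6·(≡13), b=17^4·(≡10) mod 17; (13|17)=+1, (10|17)=-1; (−1)^{6·4·8}·(+1)^4·(-1)^6 = +1.
v=7: a=7^-4·(≡4), b=7^-2·(≡6) mod 7; (4|7)=+1, (6|7)=-1; (−1)^{-4·-2·3}·(+1)^-2·(-1)^-4 = +1.
v=∞: -390 < 0 and -65 < 0  ⇒  (a,b)_∞ = -1.
v=3: a=3^3·(≡2), b=3^2·(≡1) mod 3; (2|3)=-1, (1|3)=+1; (−1)^{3·2·1}·(-1)^2·(+1)^3 = +1.
v=11: a=11^2·(≡7), b=11^0·(≡1) mod 11; (7|11)=-1, (1|11)=+1; (−1)^{2·0·5}·(-1)^0·(+1)^2 = +1.
v=5: a=5^5·(≡2), b=5^3·(≡3) mod 5; (2|5)=-1, (3|5)=-1; (−1)^{5·3·2}·(-1)^3·(-1)^5 = +1.
Ram(-390, -65) = {13, ∞}; no ℚ_13-point on the conic.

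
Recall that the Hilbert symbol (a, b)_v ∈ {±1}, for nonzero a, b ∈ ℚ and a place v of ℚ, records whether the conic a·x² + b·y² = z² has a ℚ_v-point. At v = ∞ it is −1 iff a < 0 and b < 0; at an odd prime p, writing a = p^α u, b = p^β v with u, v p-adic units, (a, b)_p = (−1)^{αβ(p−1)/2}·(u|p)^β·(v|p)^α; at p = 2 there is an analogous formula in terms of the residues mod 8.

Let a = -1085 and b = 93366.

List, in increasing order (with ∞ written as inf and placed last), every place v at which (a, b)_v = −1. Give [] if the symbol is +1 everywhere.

[7, 13]

Mod squares: a ≡ -1085, b ≡ 10374. Check v ∈ {∞, 2, 3, 5, 7, 13, 19, 31}.
v=31: a=31^1·(≡27), b=31^0·(≡25) mod 31; (27|31)=-1, (25|31)=+1; (−1)^{1·0·15}·(-1)^0·(+1)^1 = +1.
v=3: a=3^0·(≡1), b=3^3·(≡2) mod 3; (1|3)=+1, (2|3)=-1; (−1)^{0·3·1}·(+1)^3·(-1)^0 = +1.
v=5: a=5^1·(≡3), b=5^0·(≡1) mod 5; (3|5)=-1, (1|5)=+1; (−1)^{1·0·2}·(-1)^0·(+1)^1 = +1.
v=7: a=7^1·(≡6), b=7^1·(≡3) mod 7; (6|7)=-1, (3|7)=-1; (−1)^{1·1·3}·(-1)^1·(-1)^1 = -1.
v=∞: -1085 < 0 and 10374 > 0  ⇒  (a,b)_∞ = +1.
v=19: a=19^0·(≡17), b=19^1·(≡12) mod 19; (17|19)=+1, (12|19)=-1; (−1)^{0·1·9}·(+1)^1·(-1)^0 = +1.
v=13: a=13^0·(≡7), b=13^1·(≡6) mod 13; (7|13)=-1, (6|13)=-1; (−1)^{0·1·6}·(-1)^1·(-1)^0 = -1.
v=2: v_2(a)=0, v_2(b)=1; units ≡ 3, 3 (mod 8); ε·ε+αω+βω = 1·1+0·1+1·1 ≡ 0  ⇒  (a,b)_2 = +1.
(-1085, 10374 / ℚ) ramifies at {7, 13}: a division algebra.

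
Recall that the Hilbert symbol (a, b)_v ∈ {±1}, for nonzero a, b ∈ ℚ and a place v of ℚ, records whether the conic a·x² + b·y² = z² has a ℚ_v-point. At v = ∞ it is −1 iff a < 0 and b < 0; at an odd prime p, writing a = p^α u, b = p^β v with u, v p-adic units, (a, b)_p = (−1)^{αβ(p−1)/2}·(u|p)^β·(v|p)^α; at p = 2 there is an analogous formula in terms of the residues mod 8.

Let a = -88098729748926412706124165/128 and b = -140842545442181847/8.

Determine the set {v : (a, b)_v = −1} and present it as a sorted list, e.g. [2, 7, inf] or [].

Mod squares: a ≡ -126170, b ≡ -43214. Check v ∈ {∞, 2, 3, 5, 7, 11, 17, 31, 37, 41}.
v=37: a=37^3·(≡24), b=37^2·(≡19) mod 37; (24|37)=-1, (19|37)=-1; (−1)^{3·2·18}·(-1)^2·(-1)^3 = -1.
v=31: a=31^1·(≡17), b=31^1·(≡28) mod 31; (17|31)=-1, (28|31)=+1; (−1)^{1·1·15}·(-1)^1·(+1)^1 = +1.
v=∞: -126170 < 0 and -43214 < 0  ⇒  (a,b)_∞ = -1.
v=5: a=5^1·(≡4), b=5^0·(≡1) mod 5; (4|5)=+1, (1|5)=+1; (−1)^{1·0·2}·(+1)^0·(+1)^1 = +1.
v=2: v_2(a)=-7, v_2(b)=-3; units ≡ 3, 1 (mod 8); ε·ε+αω+βω = 1·0+-7·0+-3·1 ≡ 1  ⇒  (a,b)_2 = -1.
v=17: a=17^4·(≡13), b=17^3·(≡4) mod 17; (13|17)=+1, (4|17)=+1; (−1)^{4·3·8}·(+1)^3·(+1)^4 = +1.
v=41: a=41^4·(≡24), b=41^3·(≡7) mod 41; (24|41)=-1, (7|41)=-1; (−1)^{4·3·20}·(-1)^3·(-1)^4 = -1.
v=11: a=11^3·(≡5), b=11^2·(≡1) mod 11; (5|11)=+1, (1|11)=+1; (−1)^{3·2·5}·(+1)^2·(+1)^3 = +1.
v=3: a=3^6·(≡1), b=3^4·(≡1) mod 3; (1|3)=+1, (1|3)=+1; (−1)^{6·4·1}·(+1)^4·(+1)^6 = +1.
v=7: a=7^2·(≡5), b=7^0·(≡2) mod 7; (5|7)=-1, (2|7)=+1; (−1)^{2·0·3}·(-1)^0·(+1)^2 = +1.
(-126170, -43214 / ℚ) ramifies at {2, 37, 41, ∞}: a division algebra.

[2, 37, 41, inf]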